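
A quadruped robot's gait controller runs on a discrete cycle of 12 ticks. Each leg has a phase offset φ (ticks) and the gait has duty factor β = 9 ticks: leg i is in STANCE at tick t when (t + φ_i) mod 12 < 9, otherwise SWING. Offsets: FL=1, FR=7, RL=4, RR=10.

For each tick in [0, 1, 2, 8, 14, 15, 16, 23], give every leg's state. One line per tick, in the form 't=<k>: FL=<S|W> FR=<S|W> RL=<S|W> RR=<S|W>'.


t=0: FL=S FR=S RL=S RR=W
t=1: FL=S FR=S RL=S RR=W
t=2: FL=S FR=W RL=S RR=S
t=8: FL=W FR=S RL=S RR=S
t=14: FL=S FR=W RL=S RR=S
t=15: FL=S FR=W RL=S RR=S
t=16: FL=S FR=W RL=S RR=S
t=23: FL=S FR=S RL=S RR=W

t=0: phase=(1,7,4,10) vs β=9 → FL=S FR=S RL=S RR=W
t=1: phase=(2,8,5,11) vs β=9 → FL=S FR=S RL=S RR=W
t=2: phase=(3,9,6,0) vs β=9 → FL=S FR=W RL=S RR=S
t=8: phase=(9,3,0,6) vs β=9 → FL=W FR=S RL=S RR=S
t=14: phase=(3,9,6,0) vs β=9 → FL=S FR=W RL=S RR=S
t=15: phase=(4,10,7,1) vs β=9 → FL=S FR=W RL=S RR=S
t=16: phase=(5,11,8,2) vs β=9 → FL=S FR=W RL=S RR=S
t=23: phase=(0,6,3,9) vs β=9 → FL=S FR=S RL=S RR=W


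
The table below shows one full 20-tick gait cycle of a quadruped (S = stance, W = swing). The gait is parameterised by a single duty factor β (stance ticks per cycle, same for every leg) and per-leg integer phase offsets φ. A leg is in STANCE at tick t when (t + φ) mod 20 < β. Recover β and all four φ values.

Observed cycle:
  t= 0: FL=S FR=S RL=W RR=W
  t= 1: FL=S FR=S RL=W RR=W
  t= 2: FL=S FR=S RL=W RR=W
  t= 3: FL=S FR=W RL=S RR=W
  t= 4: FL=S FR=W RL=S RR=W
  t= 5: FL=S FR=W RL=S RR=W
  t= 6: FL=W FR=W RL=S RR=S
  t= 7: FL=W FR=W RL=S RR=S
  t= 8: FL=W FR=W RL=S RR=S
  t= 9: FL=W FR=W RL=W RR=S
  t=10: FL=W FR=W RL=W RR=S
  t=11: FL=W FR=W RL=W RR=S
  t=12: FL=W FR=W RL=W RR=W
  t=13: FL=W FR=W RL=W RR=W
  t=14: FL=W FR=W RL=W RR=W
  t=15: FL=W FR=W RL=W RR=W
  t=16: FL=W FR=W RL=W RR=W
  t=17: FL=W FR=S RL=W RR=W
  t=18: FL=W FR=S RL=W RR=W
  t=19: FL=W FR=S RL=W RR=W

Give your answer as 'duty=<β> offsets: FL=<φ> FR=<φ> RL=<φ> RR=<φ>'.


duty β = stance ticks per leg = 6
FL: stance ticks = 6; W→S at t=0 → φ=0
FR: stance ticks = 6; W→S at t=17 → φ=3
RL: stance ticks = 6; W→S at t=3 → φ=17
RR: stance ticks = 6; W→S at t=6 → φ=14

duty=6 offsets: FL=0 FR=3 RL=17 RR=14


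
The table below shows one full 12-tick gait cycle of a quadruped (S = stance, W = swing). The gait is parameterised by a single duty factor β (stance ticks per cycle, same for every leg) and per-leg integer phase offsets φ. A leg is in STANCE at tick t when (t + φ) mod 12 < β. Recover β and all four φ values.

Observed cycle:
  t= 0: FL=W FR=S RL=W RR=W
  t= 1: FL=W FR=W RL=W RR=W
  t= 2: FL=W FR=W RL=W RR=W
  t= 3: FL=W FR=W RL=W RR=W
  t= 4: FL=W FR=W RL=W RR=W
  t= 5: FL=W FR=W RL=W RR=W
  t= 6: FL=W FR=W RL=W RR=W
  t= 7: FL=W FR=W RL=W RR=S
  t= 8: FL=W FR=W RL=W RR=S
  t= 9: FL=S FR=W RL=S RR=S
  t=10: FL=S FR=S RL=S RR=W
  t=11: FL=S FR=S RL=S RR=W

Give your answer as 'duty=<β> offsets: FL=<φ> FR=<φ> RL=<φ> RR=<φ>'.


duty=3 offsets: FL=3 FR=2 RL=3 RR=5

duty β = stance ticks per leg = 3
FL: stance ticks = 3; W→S at t=9 → φ=3
FR: stance ticks = 3; W→S at t=10 → φ=2
RL: stance ticks = 3; W→S at t=9 → φ=3
RR: stance ticks = 3; W→S at t=7 → φ=5


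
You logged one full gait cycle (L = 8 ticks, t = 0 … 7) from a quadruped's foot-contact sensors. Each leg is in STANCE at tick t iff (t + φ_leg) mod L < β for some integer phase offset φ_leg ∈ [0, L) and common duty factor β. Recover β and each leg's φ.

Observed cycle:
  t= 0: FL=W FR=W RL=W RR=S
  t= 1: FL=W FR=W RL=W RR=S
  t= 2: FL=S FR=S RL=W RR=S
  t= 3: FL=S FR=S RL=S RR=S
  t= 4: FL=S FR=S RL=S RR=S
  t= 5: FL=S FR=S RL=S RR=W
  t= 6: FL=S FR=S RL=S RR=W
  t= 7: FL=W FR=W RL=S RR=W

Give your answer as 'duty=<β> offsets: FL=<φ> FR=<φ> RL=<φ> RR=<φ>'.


duty β = stance ticks per leg = 5
FL: stance ticks = 5; W→S at t=2 → φ=6
FR: stance ticks = 5; W→S at t=2 → φ=6
RL: stance ticks = 5; W→S at t=3 → φ=5
RR: stance ticks = 5; W→S at t=0 → φ=0

duty=5 offsets: FL=6 FR=6 RL=5 RR=0


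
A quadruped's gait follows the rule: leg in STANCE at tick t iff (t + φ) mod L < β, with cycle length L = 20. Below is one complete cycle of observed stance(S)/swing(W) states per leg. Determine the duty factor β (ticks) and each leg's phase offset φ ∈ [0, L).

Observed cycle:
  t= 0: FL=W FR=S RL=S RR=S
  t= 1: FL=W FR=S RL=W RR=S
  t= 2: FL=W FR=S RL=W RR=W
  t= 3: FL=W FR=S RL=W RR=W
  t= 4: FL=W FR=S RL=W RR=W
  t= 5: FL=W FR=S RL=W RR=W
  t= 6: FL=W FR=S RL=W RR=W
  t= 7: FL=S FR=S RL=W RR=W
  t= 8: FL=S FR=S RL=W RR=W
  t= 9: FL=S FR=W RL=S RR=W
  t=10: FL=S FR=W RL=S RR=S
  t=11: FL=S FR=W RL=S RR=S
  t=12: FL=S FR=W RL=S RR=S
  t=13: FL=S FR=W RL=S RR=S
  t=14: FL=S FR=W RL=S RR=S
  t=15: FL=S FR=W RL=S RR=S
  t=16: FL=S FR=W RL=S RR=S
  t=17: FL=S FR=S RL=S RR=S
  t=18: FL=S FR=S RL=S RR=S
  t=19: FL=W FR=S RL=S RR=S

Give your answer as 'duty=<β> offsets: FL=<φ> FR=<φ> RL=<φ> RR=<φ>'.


duty=12 offsets: FL=13 FR=3 RL=11 RR=10

duty β = stance ticks per leg = 12
FL: stance ticks = 12; W→S at t=7 → φ=13
FR: stance ticks = 12; W→S at t=17 → φ=3
RL: stance ticks = 12; W→S at t=9 → φ=11
RR: stance ticks = 12; W→S at t=10 → φ=10


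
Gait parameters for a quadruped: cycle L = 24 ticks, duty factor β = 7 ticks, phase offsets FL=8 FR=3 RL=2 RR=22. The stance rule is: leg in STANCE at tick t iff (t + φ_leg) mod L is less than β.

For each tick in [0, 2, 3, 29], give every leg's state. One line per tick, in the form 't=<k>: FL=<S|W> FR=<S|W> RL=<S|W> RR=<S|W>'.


t=0: FL=W FR=S RL=S RR=W
t=2: FL=W FR=S RL=S RR=S
t=3: FL=W FR=S RL=S RR=S
t=29: FL=W FR=W RL=W RR=S

t=0: phase=(8,3,2,22) vs β=7 → FL=W FR=S RL=S RR=W
t=2: phase=(10,5,4,0) vs β=7 → FL=W FR=S RL=S RR=S
t=3: phase=(11,6,5,1) vs β=7 → FL=W FR=S RL=S RR=S
t=29: phase=(13,8,7,3) vs β=7 → FL=W FR=W RL=W RR=S


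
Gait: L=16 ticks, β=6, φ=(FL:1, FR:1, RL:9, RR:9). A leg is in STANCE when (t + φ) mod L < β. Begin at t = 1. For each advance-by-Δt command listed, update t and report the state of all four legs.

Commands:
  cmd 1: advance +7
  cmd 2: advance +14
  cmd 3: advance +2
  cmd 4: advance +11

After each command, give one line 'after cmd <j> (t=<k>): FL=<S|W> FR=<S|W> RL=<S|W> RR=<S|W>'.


after cmd 1 (t=8): FL=W FR=W RL=S RR=S
after cmd 2 (t=22): FL=W FR=W RL=W RR=W
after cmd 3 (t=24): FL=W FR=W RL=S RR=S
after cmd 4 (t=35): FL=S FR=S RL=W RR=W

start t=1: FL=S FR=S RL=W RR=W
cmd 1: advance +7 → t=8, phase=(9,9,1,1) → FL=W FR=W RL=S RR=S
cmd 2: advance +14 → t=22, phase=(7,7,15,15) → FL=W FR=W RL=W RR=W
cmd 3: advance +2 → t=24, phase=(9,9,1,1) → FL=W FR=W RL=S RR=S
cmd 4: advance +11 → t=35, phase=(4,4,12,12) → FL=S FR=S RL=W RR=W


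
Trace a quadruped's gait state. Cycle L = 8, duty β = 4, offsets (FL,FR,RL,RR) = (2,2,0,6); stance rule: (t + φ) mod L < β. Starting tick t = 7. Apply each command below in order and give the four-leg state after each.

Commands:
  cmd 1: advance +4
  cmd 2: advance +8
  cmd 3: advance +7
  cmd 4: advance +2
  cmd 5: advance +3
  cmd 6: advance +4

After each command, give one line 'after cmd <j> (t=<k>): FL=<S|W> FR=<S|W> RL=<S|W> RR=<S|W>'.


after cmd 1 (t=11): FL=W FR=W RL=S RR=S
after cmd 2 (t=19): FL=W FR=W RL=S RR=S
after cmd 3 (t=26): FL=W FR=W RL=S RR=S
after cmd 4 (t=28): FL=W FR=W RL=W RR=S
after cmd 5 (t=31): FL=S FR=S RL=W RR=W
after cmd 6 (t=35): FL=W FR=W RL=S RR=S

start t=7: FL=S FR=S RL=W RR=W
cmd 1: advance +4 → t=11, phase=(5,5,3,1) → FL=W FR=W RL=S RR=S
cmd 2: advance +8 → t=19, phase=(5,5,3,1) → FL=W FR=W RL=S RR=S
cmd 3: advance +7 → t=26, phase=(4,4,2,0) → FL=W FR=W RL=S RR=S
cmd 4: advance +2 → t=28, phase=(6,6,4,2) → FL=W FR=W RL=W RR=S
cmd 5: advance +3 → t=31, phase=(1,1,7,5) → FL=S FR=S RL=W RR=W
cmd 6: advance +4 → t=35, phase=(5,5,3,1) → FL=W FR=W RL=S RR=S


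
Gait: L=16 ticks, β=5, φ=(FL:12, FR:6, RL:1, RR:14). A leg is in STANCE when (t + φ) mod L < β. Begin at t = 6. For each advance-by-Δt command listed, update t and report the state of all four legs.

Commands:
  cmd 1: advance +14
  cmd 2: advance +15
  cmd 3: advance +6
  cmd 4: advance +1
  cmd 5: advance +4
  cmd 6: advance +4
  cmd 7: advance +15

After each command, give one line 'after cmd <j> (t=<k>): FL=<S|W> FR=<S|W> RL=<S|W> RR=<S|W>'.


after cmd 1 (t=20): FL=S FR=W RL=W RR=S
after cmd 2 (t=35): FL=W FR=W RL=S RR=S
after cmd 3 (t=41): FL=W FR=W RL=W RR=W
after cmd 4 (t=42): FL=W FR=S RL=W RR=W
after cmd 5 (t=46): FL=W FR=S RL=W RR=W
after cmd 6 (t=50): FL=W FR=W RL=S RR=S
after cmd 7 (t=65): FL=W FR=W RL=S RR=W

start t=6: FL=S FR=W RL=W RR=S
cmd 1: advance +14 → t=20, phase=(0,10,5,2) → FL=S FR=W RL=W RR=S
cmd 2: advance +15 → t=35, phase=(15,9,4,1) → FL=W FR=W RL=S RR=S
cmd 3: advance +6 → t=41, phase=(5,15,10,7) → FL=W FR=W RL=W RR=W
cmd 4: advance +1 → t=42, phase=(6,0,11,8) → FL=W FR=S RL=W RR=W
cmd 5: advance +4 → t=46, phase=(10,4,15,12) → FL=W FR=S RL=W RR=W
cmd 6: advance +4 → t=50, phase=(14,8,3,0) → FL=W FR=W RL=S RR=S
cmd 7: advance +15 → t=65, phase=(13,7,2,15) → FL=W FR=W RL=S RR=W


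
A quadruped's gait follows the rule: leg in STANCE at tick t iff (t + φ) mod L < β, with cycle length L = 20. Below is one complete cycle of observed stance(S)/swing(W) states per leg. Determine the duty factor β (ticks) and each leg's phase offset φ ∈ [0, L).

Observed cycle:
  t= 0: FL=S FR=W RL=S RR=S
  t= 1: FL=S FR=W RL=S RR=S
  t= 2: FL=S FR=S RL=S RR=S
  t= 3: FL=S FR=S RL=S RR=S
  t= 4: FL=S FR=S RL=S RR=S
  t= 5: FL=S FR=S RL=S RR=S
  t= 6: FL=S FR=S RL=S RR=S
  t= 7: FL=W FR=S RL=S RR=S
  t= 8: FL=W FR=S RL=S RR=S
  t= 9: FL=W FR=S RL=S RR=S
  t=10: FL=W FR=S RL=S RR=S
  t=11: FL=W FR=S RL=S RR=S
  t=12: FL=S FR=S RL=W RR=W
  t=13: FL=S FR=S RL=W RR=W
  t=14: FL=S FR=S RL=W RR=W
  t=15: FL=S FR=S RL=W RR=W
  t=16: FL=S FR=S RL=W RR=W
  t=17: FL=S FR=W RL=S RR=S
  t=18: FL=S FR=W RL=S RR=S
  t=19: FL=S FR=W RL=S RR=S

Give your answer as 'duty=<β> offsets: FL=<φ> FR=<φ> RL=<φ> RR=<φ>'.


duty=15 offsets: FL=8 FR=18 RL=3 RR=3

duty β = stance ticks per leg = 15
FL: stance ticks = 15; W→S at t=12 → φ=8
FR: stance ticks = 15; W→S at t=2 → φ=18
RL: stance ticks = 15; W→S at t=17 → φ=3
RR: stance ticks = 15; W→S at t=17 → φ=3


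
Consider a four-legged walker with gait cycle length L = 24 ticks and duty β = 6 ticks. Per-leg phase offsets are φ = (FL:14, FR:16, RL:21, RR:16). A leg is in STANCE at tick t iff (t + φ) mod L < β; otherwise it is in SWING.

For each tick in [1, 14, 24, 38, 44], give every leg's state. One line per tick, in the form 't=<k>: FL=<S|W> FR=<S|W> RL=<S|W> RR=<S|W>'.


t=1: phase=(15,17,22,17) vs β=6 → FL=W FR=W RL=W RR=W
t=14: phase=(4,6,11,6) vs β=6 → FL=S FR=W RL=W RR=W
t=24: phase=(14,16,21,16) vs β=6 → FL=W FR=W RL=W RR=W
t=38: phase=(4,6,11,6) vs β=6 → FL=S FR=W RL=W RR=W
t=44: phase=(10,12,17,12) vs β=6 → FL=W FR=W RL=W RR=W

t=1: FL=W FR=W RL=W RR=W
t=14: FL=S FR=W RL=W RR=W
t=24: FL=W FR=W RL=W RR=W
t=38: FL=S FR=W RL=W RR=W
t=44: FL=W FR=W RL=W RR=W


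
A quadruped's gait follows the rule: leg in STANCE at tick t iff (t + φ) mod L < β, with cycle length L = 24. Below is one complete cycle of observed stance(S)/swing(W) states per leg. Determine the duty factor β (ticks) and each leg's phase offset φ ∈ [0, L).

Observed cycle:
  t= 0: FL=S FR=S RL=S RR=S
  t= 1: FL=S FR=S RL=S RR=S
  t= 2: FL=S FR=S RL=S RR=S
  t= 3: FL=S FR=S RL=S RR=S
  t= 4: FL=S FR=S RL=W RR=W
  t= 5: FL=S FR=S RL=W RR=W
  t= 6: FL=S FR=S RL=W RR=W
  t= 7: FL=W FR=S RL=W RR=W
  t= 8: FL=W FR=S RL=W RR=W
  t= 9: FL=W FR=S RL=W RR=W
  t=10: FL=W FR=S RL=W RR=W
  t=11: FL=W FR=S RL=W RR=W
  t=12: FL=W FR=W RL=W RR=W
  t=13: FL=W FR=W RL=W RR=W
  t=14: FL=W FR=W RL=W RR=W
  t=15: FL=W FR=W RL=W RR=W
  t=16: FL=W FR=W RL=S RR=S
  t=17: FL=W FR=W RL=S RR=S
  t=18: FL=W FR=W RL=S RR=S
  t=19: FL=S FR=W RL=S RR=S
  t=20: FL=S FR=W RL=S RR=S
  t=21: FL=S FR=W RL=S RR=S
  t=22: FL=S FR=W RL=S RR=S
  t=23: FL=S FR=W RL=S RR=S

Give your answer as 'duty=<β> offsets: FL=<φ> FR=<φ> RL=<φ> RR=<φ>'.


duty=12 offsets: FL=5 FR=0 RL=8 RR=8

duty β = stance ticks per leg = 12
FL: stance ticks = 12; W→S at t=19 → φ=5
FR: stance ticks = 12; W→S at t=0 → φ=0
RL: stance ticks = 12; W→S at t=16 → φ=8
RR: stance ticks = 12; W→S at t=16 → φ=8


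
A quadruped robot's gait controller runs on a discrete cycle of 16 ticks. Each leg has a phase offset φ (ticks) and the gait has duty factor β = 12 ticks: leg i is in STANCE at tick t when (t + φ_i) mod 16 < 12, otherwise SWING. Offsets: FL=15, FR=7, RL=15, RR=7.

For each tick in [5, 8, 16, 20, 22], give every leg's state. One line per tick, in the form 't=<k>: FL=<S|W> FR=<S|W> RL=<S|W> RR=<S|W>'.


t=5: FL=S FR=W RL=S RR=W
t=8: FL=S FR=W RL=S RR=W
t=16: FL=W FR=S RL=W RR=S
t=20: FL=S FR=S RL=S RR=S
t=22: FL=S FR=W RL=S RR=W

t=5: phase=(4,12,4,12) vs β=12 → FL=S FR=W RL=S RR=W
t=8: phase=(7,15,7,15) vs β=12 → FL=S FR=W RL=S RR=W
t=16: phase=(15,7,15,7) vs β=12 → FL=W FR=S RL=W RR=S
t=20: phase=(3,11,3,11) vs β=12 → FL=S FR=S RL=S RR=S
t=22: phase=(5,13,5,13) vs β=12 → FL=S FR=W RL=S RR=W


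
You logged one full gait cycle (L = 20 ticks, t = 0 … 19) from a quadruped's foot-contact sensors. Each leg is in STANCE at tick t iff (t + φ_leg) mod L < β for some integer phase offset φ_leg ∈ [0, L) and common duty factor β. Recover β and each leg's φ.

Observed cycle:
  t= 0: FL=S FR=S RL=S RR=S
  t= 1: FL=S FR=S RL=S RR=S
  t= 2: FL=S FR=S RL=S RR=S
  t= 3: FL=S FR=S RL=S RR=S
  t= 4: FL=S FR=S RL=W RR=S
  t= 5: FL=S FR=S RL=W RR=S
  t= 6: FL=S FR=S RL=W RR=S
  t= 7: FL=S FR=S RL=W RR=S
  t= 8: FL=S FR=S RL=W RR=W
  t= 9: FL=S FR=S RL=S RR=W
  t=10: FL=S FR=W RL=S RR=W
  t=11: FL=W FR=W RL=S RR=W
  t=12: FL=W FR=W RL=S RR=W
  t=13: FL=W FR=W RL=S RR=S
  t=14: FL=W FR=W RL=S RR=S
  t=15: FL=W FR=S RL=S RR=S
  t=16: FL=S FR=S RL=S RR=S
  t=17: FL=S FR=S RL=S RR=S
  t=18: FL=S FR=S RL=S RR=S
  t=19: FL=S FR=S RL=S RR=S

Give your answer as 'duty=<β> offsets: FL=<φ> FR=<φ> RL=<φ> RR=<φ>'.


duty β = stance ticks per leg = 15
FL: stance ticks = 15; W→S at t=16 → φ=4
FR: stance ticks = 15; W→S at t=15 → φ=5
RL: stance ticks = 15; W→S at t=9 → φ=11
RR: stance ticks = 15; W→S at t=13 → φ=7

duty=15 offsets: FL=4 FR=5 RL=11 RR=7


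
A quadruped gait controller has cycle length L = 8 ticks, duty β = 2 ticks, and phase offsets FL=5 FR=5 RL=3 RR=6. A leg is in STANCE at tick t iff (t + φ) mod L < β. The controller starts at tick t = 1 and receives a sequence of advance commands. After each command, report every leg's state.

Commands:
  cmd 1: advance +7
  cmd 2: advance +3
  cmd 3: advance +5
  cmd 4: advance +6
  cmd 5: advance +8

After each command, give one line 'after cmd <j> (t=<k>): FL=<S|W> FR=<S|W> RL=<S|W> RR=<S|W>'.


after cmd 1 (t=8): FL=W FR=W RL=W RR=W
after cmd 2 (t=11): FL=S FR=S RL=W RR=S
after cmd 3 (t=16): FL=W FR=W RL=W RR=W
after cmd 4 (t=22): FL=W FR=W RL=S RR=W
after cmd 5 (t=30): FL=W FR=W RL=S RR=W

start t=1: FL=W FR=W RL=W RR=W
cmd 1: advance +7 → t=8, phase=(5,5,3,6) → FL=W FR=W RL=W RR=W
cmd 2: advance +3 → t=11, phase=(0,0,6,1) → FL=S FR=S RL=W RR=S
cmd 3: advance +5 → t=16, phase=(5,5,3,6) → FL=W FR=W RL=W RR=W
cmd 4: advance +6 → t=22, phase=(3,3,1,4) → FL=W FR=W RL=S RR=W
cmd 5: advance +8 → t=30, phase=(3,3,1,4) → FL=W FR=W RL=S RR=W


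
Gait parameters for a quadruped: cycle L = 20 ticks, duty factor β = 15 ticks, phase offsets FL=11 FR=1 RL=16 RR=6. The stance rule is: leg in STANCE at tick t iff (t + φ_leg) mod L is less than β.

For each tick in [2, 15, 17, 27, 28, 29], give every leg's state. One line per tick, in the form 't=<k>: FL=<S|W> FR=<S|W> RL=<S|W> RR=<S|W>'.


t=2: FL=S FR=S RL=W RR=S
t=15: FL=S FR=W RL=S RR=S
t=17: FL=S FR=W RL=S RR=S
t=27: FL=W FR=S RL=S RR=S
t=28: FL=W FR=S RL=S RR=S
t=29: FL=S FR=S RL=S RR=W

t=2: phase=(13,3,18,8) vs β=15 → FL=S FR=S RL=W RR=S
t=15: phase=(6,16,11,1) vs β=15 → FL=S FR=W RL=S RR=S
t=17: phase=(8,18,13,3) vs β=15 → FL=S FR=W RL=S RR=S
t=27: phase=(18,8,3,13) vs β=15 → FL=W FR=S RL=S RR=S
t=28: phase=(19,9,4,14) vs β=15 → FL=W FR=S RL=S RR=S
t=29: phase=(0,10,5,15) vs β=15 → FL=S FR=S RL=S RR=W


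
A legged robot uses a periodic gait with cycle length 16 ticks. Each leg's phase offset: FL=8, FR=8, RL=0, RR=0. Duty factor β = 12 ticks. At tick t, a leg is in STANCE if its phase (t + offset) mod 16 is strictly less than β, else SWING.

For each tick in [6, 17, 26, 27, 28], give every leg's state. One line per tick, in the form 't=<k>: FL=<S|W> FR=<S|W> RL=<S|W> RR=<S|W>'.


t=6: phase=(14,14,6,6) vs β=12 → FL=W FR=W RL=S RR=S
t=17: phase=(9,9,1,1) vs β=12 → FL=S FR=S RL=S RR=S
t=26: phase=(2,2,10,10) vs β=12 → FL=S FR=S RL=S RR=S
t=27: phase=(3,3,11,11) vs β=12 → FL=S FR=S RL=S RR=S
t=28: phase=(4,4,12,12) vs β=12 → FL=S FR=S RL=W RR=W

t=6: FL=W FR=W RL=S RR=S
t=17: FL=S FR=S RL=S RR=S
t=26: FL=S FR=S RL=S RR=S
t=27: FL=S FR=S RL=S RR=S
t=28: FL=S FR=S RL=W RR=W


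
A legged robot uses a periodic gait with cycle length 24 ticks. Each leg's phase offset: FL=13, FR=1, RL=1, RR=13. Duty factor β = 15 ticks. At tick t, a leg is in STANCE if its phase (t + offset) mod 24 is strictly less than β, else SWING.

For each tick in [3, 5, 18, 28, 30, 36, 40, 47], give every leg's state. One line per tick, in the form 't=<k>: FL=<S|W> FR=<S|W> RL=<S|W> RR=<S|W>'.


t=3: phase=(16,4,4,16) vs β=15 → FL=W FR=S RL=S RR=W
t=5: phase=(18,6,6,18) vs β=15 → FL=W FR=S RL=S RR=W
t=18: phase=(7,19,19,7) vs β=15 → FL=S FR=W RL=W RR=S
t=28: phase=(17,5,5,17) vs β=15 → FL=W FR=S RL=S RR=W
t=30: phase=(19,7,7,19) vs β=15 → FL=W FR=S RL=S RR=W
t=36: phase=(1,13,13,1) vs β=15 → FL=S FR=S RL=S RR=S
t=40: phase=(5,17,17,5) vs β=15 → FL=S FR=W RL=W RR=S
t=47: phase=(12,0,0,12) vs β=15 → FL=S FR=S RL=S RR=S

t=3: FL=W FR=S RL=S RR=W
t=5: FL=W FR=S RL=S RR=W
t=18: FL=S FR=W RL=W RR=S
t=28: FL=W FR=S RL=S RR=W
t=30: FL=W FR=S RL=S RR=W
t=36: FL=S FR=S RL=S RR=S
t=40: FL=S FR=W RL=W RR=S
t=47: FL=S FR=S RL=S RR=S


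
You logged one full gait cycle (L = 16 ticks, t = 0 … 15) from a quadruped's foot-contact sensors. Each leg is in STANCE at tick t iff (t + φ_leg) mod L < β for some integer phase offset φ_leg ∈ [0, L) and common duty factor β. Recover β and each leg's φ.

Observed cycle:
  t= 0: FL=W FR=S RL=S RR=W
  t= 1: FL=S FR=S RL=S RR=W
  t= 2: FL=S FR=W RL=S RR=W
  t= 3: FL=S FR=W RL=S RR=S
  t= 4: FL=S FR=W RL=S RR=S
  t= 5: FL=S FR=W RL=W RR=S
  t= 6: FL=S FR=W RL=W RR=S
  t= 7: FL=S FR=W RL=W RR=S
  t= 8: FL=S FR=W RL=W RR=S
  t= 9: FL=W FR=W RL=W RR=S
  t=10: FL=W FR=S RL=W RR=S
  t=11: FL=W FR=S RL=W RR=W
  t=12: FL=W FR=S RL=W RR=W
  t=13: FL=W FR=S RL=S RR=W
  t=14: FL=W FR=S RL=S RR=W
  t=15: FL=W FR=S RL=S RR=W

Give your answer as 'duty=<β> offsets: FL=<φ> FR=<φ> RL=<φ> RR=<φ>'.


duty=8 offsets: FL=15 FR=6 RL=3 RR=13

duty β = stance ticks per leg = 8
FL: stance ticks = 8; W→S at t=1 → φ=15
FR: stance ticks = 8; W→S at t=10 → φ=6
RL: stance ticks = 8; W→S at t=13 → φ=3
RR: stance ticks = 8; W→S at t=3 → φ=13


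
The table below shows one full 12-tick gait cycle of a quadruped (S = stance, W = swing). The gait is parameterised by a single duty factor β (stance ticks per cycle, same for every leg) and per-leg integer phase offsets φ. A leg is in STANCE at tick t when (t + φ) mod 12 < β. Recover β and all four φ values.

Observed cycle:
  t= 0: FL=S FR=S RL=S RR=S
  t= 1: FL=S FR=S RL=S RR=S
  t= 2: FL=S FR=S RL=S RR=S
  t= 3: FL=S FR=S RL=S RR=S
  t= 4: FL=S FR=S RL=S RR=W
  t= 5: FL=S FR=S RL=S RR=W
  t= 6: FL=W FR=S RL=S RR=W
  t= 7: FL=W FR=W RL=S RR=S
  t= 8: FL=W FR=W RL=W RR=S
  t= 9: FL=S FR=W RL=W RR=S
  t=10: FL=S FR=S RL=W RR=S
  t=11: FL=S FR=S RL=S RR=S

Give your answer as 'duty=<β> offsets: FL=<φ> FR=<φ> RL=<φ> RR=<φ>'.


duty=9 offsets: FL=3 FR=2 RL=1 RR=5

duty β = stance ticks per leg = 9
FL: stance ticks = 9; W→S at t=9 → φ=3
FR: stance ticks = 9; W→S at t=10 → φ=2
RL: stance ticks = 9; W→S at t=11 → φ=1
RR: stance ticks = 9; W→S at t=7 → φ=5


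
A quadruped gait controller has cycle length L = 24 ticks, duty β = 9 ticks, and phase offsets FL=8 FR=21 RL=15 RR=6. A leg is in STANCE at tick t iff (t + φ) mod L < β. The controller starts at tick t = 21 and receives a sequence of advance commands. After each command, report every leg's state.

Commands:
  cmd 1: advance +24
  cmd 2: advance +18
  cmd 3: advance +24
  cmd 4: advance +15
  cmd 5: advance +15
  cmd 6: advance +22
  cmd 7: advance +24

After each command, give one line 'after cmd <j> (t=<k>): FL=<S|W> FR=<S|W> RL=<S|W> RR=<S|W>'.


start t=21: FL=S FR=W RL=W RR=S
cmd 1: advance +24 → t=45, phase=(5,18,12,3) → FL=S FR=W RL=W RR=S
cmd 2: advance +18 → t=63, phase=(23,12,6,21) → FL=W FR=W RL=S RR=W
cmd 3: advance +24 → t=87, phase=(23,12,6,21) → FL=W FR=W RL=S RR=W
cmd 4: advance +15 → t=102, phase=(14,3,21,12) → FL=W FR=S RL=W RR=W
cmd 5: advance +15 → t=117, phase=(5,18,12,3) → FL=S FR=W RL=W RR=S
cmd 6: advance +22 → t=139, phase=(3,16,10,1) → FL=S FR=W RL=W RR=S
cmd 7: advance +24 → t=163, phase=(3,16,10,1) → FL=S FR=W RL=W RR=S

after cmd 1 (t=45): FL=S FR=W RL=W RR=S
after cmd 2 (t=63): FL=W FR=W RL=S RR=W
after cmd 3 (t=87): FL=W FR=W RL=S RR=W
after cmd 4 (t=102): FL=W FR=S RL=W RR=W
after cmd 5 (t=117): FL=S FR=W RL=W RR=S
after cmd 6 (t=139): FL=S FR=W RL=W RR=S
after cmd 7 (t=163): FL=S FR=W RL=W RR=S


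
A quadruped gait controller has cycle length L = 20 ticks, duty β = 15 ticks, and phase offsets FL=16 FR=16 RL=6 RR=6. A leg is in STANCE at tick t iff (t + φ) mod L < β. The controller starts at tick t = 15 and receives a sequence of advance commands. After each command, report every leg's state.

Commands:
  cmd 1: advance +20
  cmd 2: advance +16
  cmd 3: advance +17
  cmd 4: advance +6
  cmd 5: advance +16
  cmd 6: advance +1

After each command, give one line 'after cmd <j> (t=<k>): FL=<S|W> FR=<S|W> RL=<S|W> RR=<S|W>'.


start t=15: FL=S FR=S RL=S RR=S
cmd 1: advance +20 → t=35, phase=(11,11,1,1) → FL=S FR=S RL=S RR=S
cmd 2: advance +16 → t=51, phase=(7,7,17,17) → FL=S FR=S RL=W RR=W
cmd 3: advance +17 → t=68, phase=(4,4,14,14) → FL=S FR=S RL=S RR=S
cmd 4: advance +6 → t=74, phase=(10,10,0,0) → FL=S FR=S RL=S RR=S
cmd 5: advance +16 → t=90, phase=(6,6,16,16) → FL=S FR=S RL=W RR=W
cmd 6: advance +1 → t=91, phase=(7,7,17,17) → FL=S FR=S RL=W RR=W

after cmd 1 (t=35): FL=S FR=S RL=S RR=S
after cmd 2 (t=51): FL=S FR=S RL=W RR=W
after cmd 3 (t=68): FL=S FR=S RL=S RR=S
after cmd 4 (t=74): FL=S FR=S RL=S RR=S
after cmd 5 (t=90): FL=S FR=S RL=W RR=W
after cmd 6 (t=91): FL=S FR=S RL=W RR=W


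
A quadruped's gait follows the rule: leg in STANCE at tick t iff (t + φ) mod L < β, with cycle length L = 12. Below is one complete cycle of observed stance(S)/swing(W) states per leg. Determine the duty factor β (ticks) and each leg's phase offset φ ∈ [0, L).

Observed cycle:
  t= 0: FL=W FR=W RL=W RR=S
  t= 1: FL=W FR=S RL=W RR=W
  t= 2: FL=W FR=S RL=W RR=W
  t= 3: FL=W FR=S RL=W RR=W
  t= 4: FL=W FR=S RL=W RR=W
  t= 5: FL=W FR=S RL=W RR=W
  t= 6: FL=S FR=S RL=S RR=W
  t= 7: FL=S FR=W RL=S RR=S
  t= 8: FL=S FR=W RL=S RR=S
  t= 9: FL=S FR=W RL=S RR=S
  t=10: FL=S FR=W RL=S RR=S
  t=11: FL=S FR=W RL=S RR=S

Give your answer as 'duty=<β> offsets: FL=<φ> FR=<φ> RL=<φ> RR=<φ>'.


duty=6 offsets: FL=6 FR=11 RL=6 RR=5

duty β = stance ticks per leg = 6
FL: stance ticks = 6; W→S at t=6 → φ=6
FR: stance ticks = 6; W→S at t=1 → φ=11
RL: stance ticks = 6; W→S at t=6 → φ=6
RR: stance ticks = 6; W→S at t=7 → φ=5


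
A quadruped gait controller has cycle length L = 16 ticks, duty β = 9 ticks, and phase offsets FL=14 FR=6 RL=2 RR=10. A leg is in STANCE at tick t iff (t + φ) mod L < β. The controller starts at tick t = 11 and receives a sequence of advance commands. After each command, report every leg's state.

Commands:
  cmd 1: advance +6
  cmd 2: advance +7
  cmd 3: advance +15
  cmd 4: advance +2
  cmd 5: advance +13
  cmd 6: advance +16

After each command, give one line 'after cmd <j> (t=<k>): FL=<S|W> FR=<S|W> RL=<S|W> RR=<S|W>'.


after cmd 1 (t=17): FL=W FR=S RL=S RR=W
after cmd 2 (t=24): FL=S FR=W RL=W RR=S
after cmd 3 (t=39): FL=S FR=W RL=W RR=S
after cmd 4 (t=41): FL=S FR=W RL=W RR=S
after cmd 5 (t=54): FL=S FR=W RL=S RR=S
after cmd 6 (t=70): FL=S FR=W RL=S RR=S

start t=11: FL=W FR=S RL=W RR=S
cmd 1: advance +6 → t=17, phase=(15,7,3,11) → FL=W FR=S RL=S RR=W
cmd 2: advance +7 → t=24, phase=(6,14,10,2) → FL=S FR=W RL=W RR=S
cmd 3: advance +15 → t=39, phase=(5,13,9,1) → FL=S FR=W RL=W RR=S
cmd 4: advance +2 → t=41, phase=(7,15,11,3) → FL=S FR=W RL=W RR=S
cmd 5: advance +13 → t=54, phase=(4,12,8,0) → FL=S FR=W RL=S RR=S
cmd 6: advance +16 → t=70, phase=(4,12,8,0) → FL=S FR=W RL=S RR=S


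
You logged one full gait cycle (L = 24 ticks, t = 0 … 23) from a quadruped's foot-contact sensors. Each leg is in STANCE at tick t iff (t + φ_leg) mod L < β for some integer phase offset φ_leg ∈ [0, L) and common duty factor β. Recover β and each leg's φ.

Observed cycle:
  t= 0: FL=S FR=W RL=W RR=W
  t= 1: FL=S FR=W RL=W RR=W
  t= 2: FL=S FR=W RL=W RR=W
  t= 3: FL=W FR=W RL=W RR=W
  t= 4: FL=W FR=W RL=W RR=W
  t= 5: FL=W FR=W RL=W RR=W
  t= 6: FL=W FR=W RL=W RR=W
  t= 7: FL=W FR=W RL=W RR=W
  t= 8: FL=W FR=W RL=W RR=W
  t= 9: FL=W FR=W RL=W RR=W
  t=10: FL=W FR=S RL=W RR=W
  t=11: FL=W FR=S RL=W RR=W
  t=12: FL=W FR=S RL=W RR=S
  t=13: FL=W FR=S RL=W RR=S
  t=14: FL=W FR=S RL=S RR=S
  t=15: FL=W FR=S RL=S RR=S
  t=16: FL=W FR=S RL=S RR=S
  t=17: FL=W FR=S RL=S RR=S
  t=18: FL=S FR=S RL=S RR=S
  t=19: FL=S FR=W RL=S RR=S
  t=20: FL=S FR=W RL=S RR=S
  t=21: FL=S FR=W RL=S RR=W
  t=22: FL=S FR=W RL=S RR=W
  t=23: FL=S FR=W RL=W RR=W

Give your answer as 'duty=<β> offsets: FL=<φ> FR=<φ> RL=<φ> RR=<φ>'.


duty=9 offsets: FL=6 FR=14 RL=10 RR=12

duty β = stance ticks per leg = 9
FL: stance ticks = 9; W→S at t=18 → φ=6
FR: stance ticks = 9; W→S at t=10 → φ=14
RL: stance ticks = 9; W→S at t=14 → φ=10
RR: stance ticks = 9; W→S at t=12 → φ=12


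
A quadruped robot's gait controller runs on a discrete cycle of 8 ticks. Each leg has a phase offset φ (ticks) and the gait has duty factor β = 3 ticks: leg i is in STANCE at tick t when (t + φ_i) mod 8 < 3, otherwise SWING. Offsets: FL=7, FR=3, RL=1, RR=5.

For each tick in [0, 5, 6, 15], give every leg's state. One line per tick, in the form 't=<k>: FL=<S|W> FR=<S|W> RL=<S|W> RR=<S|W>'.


t=0: FL=W FR=W RL=S RR=W
t=5: FL=W FR=S RL=W RR=S
t=6: FL=W FR=S RL=W RR=W
t=15: FL=W FR=S RL=S RR=W

t=0: phase=(7,3,1,5) vs β=3 → FL=W FR=W RL=S RR=W
t=5: phase=(4,0,6,2) vs β=3 → FL=W FR=S RL=W RR=S
t=6: phase=(5,1,7,3) vs β=3 → FL=W FR=S RL=W RR=W
t=15: phase=(6,2,0,4) vs β=3 → FL=W FR=S RL=S RR=W


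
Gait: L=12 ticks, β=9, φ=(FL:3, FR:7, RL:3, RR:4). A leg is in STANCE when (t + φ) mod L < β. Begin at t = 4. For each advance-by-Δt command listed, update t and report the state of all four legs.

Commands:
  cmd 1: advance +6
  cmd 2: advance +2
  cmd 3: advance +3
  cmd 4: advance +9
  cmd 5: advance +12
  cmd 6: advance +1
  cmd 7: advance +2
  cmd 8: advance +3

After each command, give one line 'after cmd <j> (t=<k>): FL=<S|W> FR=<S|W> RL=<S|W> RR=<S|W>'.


after cmd 1 (t=10): FL=S FR=S RL=S RR=S
after cmd 2 (t=12): FL=S FR=S RL=S RR=S
after cmd 3 (t=15): FL=S FR=W RL=S RR=S
after cmd 4 (t=24): FL=S FR=S RL=S RR=S
after cmd 5 (t=36): FL=S FR=S RL=S RR=S
after cmd 6 (t=37): FL=S FR=S RL=S RR=S
after cmd 7 (t=39): FL=S FR=W RL=S RR=S
after cmd 8 (t=42): FL=W FR=S RL=W RR=W

start t=4: FL=S FR=W RL=S RR=S
cmd 1: advance +6 → t=10, phase=(1,5,1,2) → FL=S FR=S RL=S RR=S
cmd 2: advance +2 → t=12, phase=(3,7,3,4) → FL=S FR=S RL=S RR=S
cmd 3: advance +3 → t=15, phase=(6,10,6,7) → FL=S FR=W RL=S RR=S
cmd 4: advance +9 → t=24, phase=(3,7,3,4) → FL=S FR=S RL=S RR=S
cmd 5: advance +12 → t=36, phase=(3,7,3,4) → FL=S FR=S RL=S RR=S
cmd 6: advance +1 → t=37, phase=(4,8,4,5) → FL=S FR=S RL=S RR=S
cmd 7: advance +2 → t=39, phase=(6,10,6,7) → FL=S FR=W RL=S RR=S
cmd 8: advance +3 → t=42, phase=(9,1,9,10) → FL=W FR=S RL=W RR=W


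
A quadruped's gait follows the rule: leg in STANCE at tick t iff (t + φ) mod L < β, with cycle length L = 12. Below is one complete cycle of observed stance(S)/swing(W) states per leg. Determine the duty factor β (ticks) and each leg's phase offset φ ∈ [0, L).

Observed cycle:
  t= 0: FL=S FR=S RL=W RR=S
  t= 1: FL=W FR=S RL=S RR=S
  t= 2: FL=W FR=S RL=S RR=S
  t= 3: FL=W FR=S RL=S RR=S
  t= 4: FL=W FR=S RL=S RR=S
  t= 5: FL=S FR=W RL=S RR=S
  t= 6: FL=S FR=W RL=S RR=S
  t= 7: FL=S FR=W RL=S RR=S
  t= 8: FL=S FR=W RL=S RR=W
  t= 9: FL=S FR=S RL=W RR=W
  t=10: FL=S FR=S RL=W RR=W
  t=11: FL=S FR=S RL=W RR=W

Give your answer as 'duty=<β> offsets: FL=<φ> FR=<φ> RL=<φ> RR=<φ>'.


duty=8 offsets: FL=7 FR=3 RL=11 RR=0

duty β = stance ticks per leg = 8
FL: stance ticks = 8; W→S at t=5 → φ=7
FR: stance ticks = 8; W→S at t=9 → φ=3
RL: stance ticks = 8; W→S at t=1 → φ=11
RR: stance ticks = 8; W→S at t=0 → φ=0


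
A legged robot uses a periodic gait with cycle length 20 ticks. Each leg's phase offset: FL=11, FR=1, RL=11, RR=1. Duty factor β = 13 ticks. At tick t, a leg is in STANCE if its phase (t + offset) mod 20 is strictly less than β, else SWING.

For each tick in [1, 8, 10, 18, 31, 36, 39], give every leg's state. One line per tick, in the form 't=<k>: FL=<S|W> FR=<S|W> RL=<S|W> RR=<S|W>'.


t=1: FL=S FR=S RL=S RR=S
t=8: FL=W FR=S RL=W RR=S
t=10: FL=S FR=S RL=S RR=S
t=18: FL=S FR=W RL=S RR=W
t=31: FL=S FR=S RL=S RR=S
t=36: FL=S FR=W RL=S RR=W
t=39: FL=S FR=S RL=S RR=S

t=1: phase=(12,2,12,2) vs β=13 → FL=S FR=S RL=S RR=S
t=8: phase=(19,9,19,9) vs β=13 → FL=W FR=S RL=W RR=S
t=10: phase=(1,11,1,11) vs β=13 → FL=S FR=S RL=S RR=S
t=18: phase=(9,19,9,19) vs β=13 → FL=S FR=W RL=S RR=W
t=31: phase=(2,12,2,12) vs β=13 → FL=S FR=S RL=S RR=S
t=36: phase=(7,17,7,17) vs β=13 → FL=S FR=W RL=S RR=W
t=39: phase=(10,0,10,0) vs β=13 → FL=S FR=S RL=S RR=S


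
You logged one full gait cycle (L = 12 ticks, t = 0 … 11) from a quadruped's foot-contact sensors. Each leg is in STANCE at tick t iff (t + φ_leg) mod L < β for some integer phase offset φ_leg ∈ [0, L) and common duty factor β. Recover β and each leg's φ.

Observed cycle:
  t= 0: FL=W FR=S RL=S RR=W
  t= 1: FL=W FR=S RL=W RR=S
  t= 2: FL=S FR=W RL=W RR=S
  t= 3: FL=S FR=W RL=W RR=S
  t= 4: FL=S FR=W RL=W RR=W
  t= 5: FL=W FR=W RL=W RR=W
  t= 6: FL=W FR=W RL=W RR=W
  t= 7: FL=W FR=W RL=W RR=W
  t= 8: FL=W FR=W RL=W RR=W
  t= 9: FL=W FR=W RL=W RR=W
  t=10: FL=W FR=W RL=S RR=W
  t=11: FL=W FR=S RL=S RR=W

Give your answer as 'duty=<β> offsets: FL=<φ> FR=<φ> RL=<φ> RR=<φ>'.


duty β = stance ticks per leg = 3
FL: stance ticks = 3; W→S at t=2 → φ=10
FR: stance ticks = 3; W→S at t=11 → φ=1
RL: stance ticks = 3; W→S at t=10 → φ=2
RR: stance ticks = 3; W→S at t=1 → φ=11

duty=3 offsets: FL=10 FR=1 RL=2 RR=11


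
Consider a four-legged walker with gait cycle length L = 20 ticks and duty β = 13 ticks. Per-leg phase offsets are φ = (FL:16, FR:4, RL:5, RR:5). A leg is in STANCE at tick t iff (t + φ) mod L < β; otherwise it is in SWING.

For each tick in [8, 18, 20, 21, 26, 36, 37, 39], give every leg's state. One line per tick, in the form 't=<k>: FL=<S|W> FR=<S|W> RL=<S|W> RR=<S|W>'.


t=8: phase=(4,12,13,13) vs β=13 → FL=S FR=S RL=W RR=W
t=18: phase=(14,2,3,3) vs β=13 → FL=W FR=S RL=S RR=S
t=20: phase=(16,4,5,5) vs β=13 → FL=W FR=S RL=S RR=S
t=21: phase=(17,5,6,6) vs β=13 → FL=W FR=S RL=S RR=S
t=26: phase=(2,10,11,11) vs β=13 → FL=S FR=S RL=S RR=S
t=36: phase=(12,0,1,1) vs β=13 → FL=S FR=S RL=S RR=S
t=37: phase=(13,1,2,2) vs β=13 → FL=W FR=S RL=S RR=S
t=39: phase=(15,3,4,4) vs β=13 → FL=W FR=S RL=S RR=S

t=8: FL=S FR=S RL=W RR=W
t=18: FL=W FR=S RL=S RR=S
t=20: FL=W FR=S RL=S RR=S
t=21: FL=W FR=S RL=S RR=S
t=26: FL=S FR=S RL=S RR=S
t=36: FL=S FR=S RL=S RR=S
t=37: FL=W FR=S RL=S RR=S
t=39: FL=W FR=S RL=S RR=S


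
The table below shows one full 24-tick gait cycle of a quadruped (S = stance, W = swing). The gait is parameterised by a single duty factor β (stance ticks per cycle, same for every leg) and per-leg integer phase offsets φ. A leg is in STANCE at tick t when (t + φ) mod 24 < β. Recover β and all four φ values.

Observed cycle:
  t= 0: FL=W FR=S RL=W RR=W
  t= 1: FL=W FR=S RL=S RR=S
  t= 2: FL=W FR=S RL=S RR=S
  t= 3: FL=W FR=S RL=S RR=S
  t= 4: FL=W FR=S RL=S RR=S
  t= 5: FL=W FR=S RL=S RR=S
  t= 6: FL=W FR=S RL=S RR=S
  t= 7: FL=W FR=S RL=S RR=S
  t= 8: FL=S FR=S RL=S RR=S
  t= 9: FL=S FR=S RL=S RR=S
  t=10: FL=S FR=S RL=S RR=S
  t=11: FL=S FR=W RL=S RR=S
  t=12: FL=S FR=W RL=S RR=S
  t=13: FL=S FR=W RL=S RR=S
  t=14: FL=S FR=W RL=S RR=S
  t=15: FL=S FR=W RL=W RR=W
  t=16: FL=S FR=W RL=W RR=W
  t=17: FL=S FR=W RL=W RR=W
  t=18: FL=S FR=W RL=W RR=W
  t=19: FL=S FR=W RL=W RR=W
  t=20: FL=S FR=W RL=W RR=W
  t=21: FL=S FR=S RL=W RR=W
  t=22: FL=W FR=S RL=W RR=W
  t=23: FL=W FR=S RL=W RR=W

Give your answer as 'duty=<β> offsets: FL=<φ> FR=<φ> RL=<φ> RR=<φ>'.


duty=14 offsets: FL=16 FR=3 RL=23 RR=23

duty β = stance ticks per leg = 14
FL: stance ticks = 14; W→S at t=8 → φ=16
FR: stance ticks = 14; W→S at t=21 → φ=3
RL: stance ticks = 14; W→S at t=1 → φ=23
RR: stance ticks = 14; W→S at t=1 → φ=23


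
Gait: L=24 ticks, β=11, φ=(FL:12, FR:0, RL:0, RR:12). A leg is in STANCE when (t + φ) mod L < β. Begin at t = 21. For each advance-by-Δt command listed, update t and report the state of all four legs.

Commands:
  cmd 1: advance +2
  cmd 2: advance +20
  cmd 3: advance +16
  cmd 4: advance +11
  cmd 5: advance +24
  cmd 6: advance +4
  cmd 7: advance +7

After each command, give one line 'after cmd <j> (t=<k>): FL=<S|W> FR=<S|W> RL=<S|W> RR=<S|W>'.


after cmd 1 (t=23): FL=W FR=W RL=W RR=W
after cmd 2 (t=43): FL=S FR=W RL=W RR=S
after cmd 3 (t=59): FL=W FR=W RL=W RR=W
after cmd 4 (t=70): FL=S FR=W RL=W RR=S
after cmd 5 (t=94): FL=S FR=W RL=W RR=S
after cmd 6 (t=98): FL=W FR=S RL=S RR=W
after cmd 7 (t=105): FL=W FR=S RL=S RR=W

start t=21: FL=S FR=W RL=W RR=S
cmd 1: advance +2 → t=23, phase=(11,23,23,11) → FL=W FR=W RL=W RR=W
cmd 2: advance +20 → t=43, phase=(7,19,19,7) → FL=S FR=W RL=W RR=S
cmd 3: advance +16 → t=59, phase=(23,11,11,23) → FL=W FR=W RL=W RR=W
cmd 4: advance +11 → t=70, phase=(10,22,22,10) → FL=S FR=W RL=W RR=S
cmd 5: advance +24 → t=94, phase=(10,22,22,10) → FL=S FR=W RL=W RR=S
cmd 6: advance +4 → t=98, phase=(14,2,2,14) → FL=W FR=S RL=S RR=W
cmd 7: advance +7 → t=105, phase=(21,9,9,21) → FL=W FR=S RL=S RR=W


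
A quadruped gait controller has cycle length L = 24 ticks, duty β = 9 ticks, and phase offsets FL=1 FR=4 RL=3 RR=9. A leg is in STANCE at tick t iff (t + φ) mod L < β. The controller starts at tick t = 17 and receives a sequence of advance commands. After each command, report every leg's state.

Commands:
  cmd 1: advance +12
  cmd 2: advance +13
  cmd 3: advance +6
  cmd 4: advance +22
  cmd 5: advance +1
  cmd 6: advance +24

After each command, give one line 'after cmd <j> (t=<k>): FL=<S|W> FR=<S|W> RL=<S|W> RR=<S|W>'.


after cmd 1 (t=29): FL=S FR=W RL=S RR=W
after cmd 2 (t=42): FL=W FR=W RL=W RR=S
after cmd 3 (t=48): FL=S FR=S RL=S RR=W
after cmd 4 (t=70): FL=W FR=S RL=S RR=S
after cmd 5 (t=71): FL=S FR=S RL=S RR=S
after cmd 6 (t=95): FL=S FR=S RL=S RR=S

start t=17: FL=W FR=W RL=W RR=S
cmd 1: advance +12 → t=29, phase=(6,9,8,14) → FL=S FR=W RL=S RR=W
cmd 2: advance +13 → t=42, phase=(19,22,21,3) → FL=W FR=W RL=W RR=S
cmd 3: advance +6 → t=48, phase=(1,4,3,9) → FL=S FR=S RL=S RR=W
cmd 4: advance +22 → t=70, phase=(23,2,1,7) → FL=W FR=S RL=S RR=S
cmd 5: advance +1 → t=71, phase=(0,3,2,8) → FL=S FR=S RL=S RR=S
cmd 6: advance +24 → t=95, phase=(0,3,2,8) → FL=S FR=S RL=S RR=S


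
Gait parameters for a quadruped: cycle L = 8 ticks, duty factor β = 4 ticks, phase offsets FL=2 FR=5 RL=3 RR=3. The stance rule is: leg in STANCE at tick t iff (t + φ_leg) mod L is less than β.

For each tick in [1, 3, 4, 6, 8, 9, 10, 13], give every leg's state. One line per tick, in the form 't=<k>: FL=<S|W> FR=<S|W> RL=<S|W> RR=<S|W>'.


t=1: phase=(3,6,4,4) vs β=4 → FL=S FR=W RL=W RR=W
t=3: phase=(5,0,6,6) vs β=4 → FL=W FR=S RL=W RR=W
t=4: phase=(6,1,7,7) vs β=4 → FL=W FR=S RL=W RR=W
t=6: phase=(0,3,1,1) vs β=4 → FL=S FR=S RL=S RR=S
t=8: phase=(2,5,3,3) vs β=4 → FL=S FR=W RL=S RR=S
t=9: phase=(3,6,4,4) vs β=4 → FL=S FR=W RL=W RR=W
t=10: phase=(4,7,5,5) vs β=4 → FL=W FR=W RL=W RR=W
t=13: phase=(7,2,0,0) vs β=4 → FL=W FR=S RL=S RR=S

t=1: FL=S FR=W RL=W RR=W
t=3: FL=W FR=S RL=W RR=W
t=4: FL=W FR=S RL=W RR=W
t=6: FL=S FR=S RL=S RR=S
t=8: FL=S FR=W RL=S RR=S
t=9: FL=S FR=W RL=W RR=W
t=10: FL=W FR=W RL=W RR=W
t=13: FL=W FR=S RL=S RR=S


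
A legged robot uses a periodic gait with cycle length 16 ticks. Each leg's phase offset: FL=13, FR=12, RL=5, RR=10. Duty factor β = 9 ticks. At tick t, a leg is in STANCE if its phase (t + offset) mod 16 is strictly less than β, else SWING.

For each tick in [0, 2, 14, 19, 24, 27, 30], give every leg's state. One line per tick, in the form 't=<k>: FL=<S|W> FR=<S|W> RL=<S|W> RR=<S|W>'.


t=0: phase=(13,12,5,10) vs β=9 → FL=W FR=W RL=S RR=W
t=2: phase=(15,14,7,12) vs β=9 → FL=W FR=W RL=S RR=W
t=14: phase=(11,10,3,8) vs β=9 → FL=W FR=W RL=S RR=S
t=19: phase=(0,15,8,13) vs β=9 → FL=S FR=W RL=S RR=W
t=24: phase=(5,4,13,2) vs β=9 → FL=S FR=S RL=W RR=S
t=27: phase=(8,7,0,5) vs β=9 → FL=S FR=S RL=S RR=S
t=30: phase=(11,10,3,8) vs β=9 → FL=W FR=W RL=S RR=S

t=0: FL=W FR=W RL=S RR=W
t=2: FL=W FR=W RL=S RR=W
t=14: FL=W FR=W RL=S RR=S
t=19: FL=S FR=W RL=S RR=W
t=24: FL=S FR=S RL=W RR=S
t=27: FL=S FR=S RL=S RR=S
t=30: FL=W FR=W RL=S RR=S


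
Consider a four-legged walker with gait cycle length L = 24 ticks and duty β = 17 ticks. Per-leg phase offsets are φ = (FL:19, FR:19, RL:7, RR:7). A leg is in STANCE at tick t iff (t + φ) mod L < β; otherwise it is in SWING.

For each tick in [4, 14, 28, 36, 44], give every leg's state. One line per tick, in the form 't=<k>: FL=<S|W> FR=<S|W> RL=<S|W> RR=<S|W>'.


t=4: phase=(23,23,11,11) vs β=17 → FL=W FR=W RL=S RR=S
t=14: phase=(9,9,21,21) vs β=17 → FL=S FR=S RL=W RR=W
t=28: phase=(23,23,11,11) vs β=17 → FL=W FR=W RL=S RR=S
t=36: phase=(7,7,19,19) vs β=17 → FL=S FR=S RL=W RR=W
t=44: phase=(15,15,3,3) vs β=17 → FL=S FR=S RL=S RR=S

t=4: FL=W FR=W RL=S RR=S
t=14: FL=S FR=S RL=W RR=W
t=28: FL=W FR=W RL=S RR=S
t=36: FL=S FR=S RL=W RR=W
t=44: FL=S FR=S RL=S RR=S


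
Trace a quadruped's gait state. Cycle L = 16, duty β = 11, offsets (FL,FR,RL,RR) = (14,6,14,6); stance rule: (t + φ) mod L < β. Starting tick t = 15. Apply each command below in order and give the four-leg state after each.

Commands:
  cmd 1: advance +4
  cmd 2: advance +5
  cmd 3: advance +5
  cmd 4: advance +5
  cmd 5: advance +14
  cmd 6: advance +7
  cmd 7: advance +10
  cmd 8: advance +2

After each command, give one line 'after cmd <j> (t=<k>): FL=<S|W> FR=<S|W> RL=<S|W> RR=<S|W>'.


start t=15: FL=W FR=S RL=W RR=S
cmd 1: advance +4 → t=19, phase=(1,9,1,9) → FL=S FR=S RL=S RR=S
cmd 2: advance +5 → t=24, phase=(6,14,6,14) → FL=S FR=W RL=S RR=W
cmd 3: advance +5 → t=29, phase=(11,3,11,3) → FL=W FR=S RL=W RR=S
cmd 4: advance +5 → t=34, phase=(0,8,0,8) → FL=S FR=S RL=S RR=S
cmd 5: advance +14 → t=48, phase=(14,6,14,6) → FL=W FR=S RL=W RR=S
cmd 6: advance +7 → t=55, phase=(5,13,5,13) → FL=S FR=W RL=S RR=W
cmd 7: advance +10 → t=65, phase=(15,7,15,7) → FL=W FR=S RL=W RR=S
cmd 8: advance +2 → t=67, phase=(1,9,1,9) → FL=S FR=S RL=S RR=S

after cmd 1 (t=19): FL=S FR=S RL=S RR=S
after cmd 2 (t=24): FL=S FR=W RL=S RR=W
after cmd 3 (t=29): FL=W FR=S RL=W RR=S
after cmd 4 (t=34): FL=S FR=S RL=S RR=S
after cmd 5 (t=48): FL=W FR=S RL=W RR=S
after cmd 6 (t=55): FL=S FR=W RL=S RR=W
after cmd 7 (t=65): FL=W FR=S RL=W RR=S
after cmd 8 (t=67): FL=S FR=S RL=S RR=S
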